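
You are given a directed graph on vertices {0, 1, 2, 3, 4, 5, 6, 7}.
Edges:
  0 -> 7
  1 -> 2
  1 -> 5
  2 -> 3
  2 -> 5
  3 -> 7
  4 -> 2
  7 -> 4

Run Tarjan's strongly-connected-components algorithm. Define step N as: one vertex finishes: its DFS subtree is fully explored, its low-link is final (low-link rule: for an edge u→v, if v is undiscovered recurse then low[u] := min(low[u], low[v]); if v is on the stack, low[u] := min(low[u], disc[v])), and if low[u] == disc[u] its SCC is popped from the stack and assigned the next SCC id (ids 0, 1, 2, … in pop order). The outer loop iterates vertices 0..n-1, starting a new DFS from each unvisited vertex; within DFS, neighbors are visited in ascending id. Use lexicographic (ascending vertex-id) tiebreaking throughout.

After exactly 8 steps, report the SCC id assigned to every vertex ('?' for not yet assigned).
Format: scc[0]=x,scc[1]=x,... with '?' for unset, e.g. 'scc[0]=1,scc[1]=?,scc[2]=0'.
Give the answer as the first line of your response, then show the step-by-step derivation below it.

scc[0]=2,scc[1]=3,scc[2]=1,scc[3]=1,scc[4]=1,scc[5]=0,scc[6]=4,scc[7]=1

step 1: low=(low[0]=0,low[1]=?,low[2]=3,low[3]=1,low[4]=2,low[5]=?,low[6]=?,low[7]=1); scc=(scc[0]=?,scc[1]=?,scc[2]=?,scc[3]=?,scc[4]=?,scc[5]=?,scc[6]=?,scc[7]=?)
step 2: low=(low[0]=0,low[1]=?,low[2]=1,low[3]=1,low[4]=2,low[5]=5,low[6]=?,low[7]=1); scc=(scc[0]=?,scc[1]=?,scc[2]=?,scc[3]=?,scc[4]=?,scc[5]=0,scc[6]=?,scc[7]=?)
step 3: low=(low[0]=0,low[1]=?,low[2]=1,low[3]=1,low[4]=2,low[5]=5,low[6]=?,low[7]=1); scc=(scc[0]=?,scc[1]=?,scc[2]=?,scc[3]=?,scc[4]=?,scc[5]=0,scc[6]=?,scc[7]=?)
step 4: low=(low[0]=0,low[1]=?,low[2]=1,low[3]=1,low[4]=1,low[5]=5,low[6]=?,low[7]=1); scc=(scc[0]=?,scc[1]=?,scc[2]=?,scc[3]=?,scc[4]=?,scc[5]=0,scc[6]=?,scc[7]=?)
step 5: low=(low[0]=0,low[1]=?,low[2]=1,low[3]=1,low[4]=1,low[5]=5,low[6]=?,low[7]=1); scc=(scc[0]=?,scc[1]=?,scc[2]=1,scc[3]=1,scc[4]=1,scc[5]=0,scc[6]=?,scc[7]=1)
step 6: low=(low[0]=0,low[1]=?,low[2]=1,low[3]=1,low[4]=1,low[5]=5,low[6]=?,low[7]=1); scc=(scc[0]=2,scc[1]=?,scc[2]=1,scc[3]=1,scc[4]=1,scc[5]=0,scc[6]=?,scc[7]=1)
step 7: low=(low[0]=0,low[1]=6,low[2]=1,low[3]=1,low[4]=1,low[5]=5,low[6]=?,low[7]=1); scc=(scc[0]=2,scc[1]=3,scc[2]=1,scc[3]=1,scc[4]=1,scc[5]=0,scc[6]=?,scc[7]=1)
step 8: low=(low[0]=0,low[1]=6,low[2]=1,low[3]=1,low[4]=1,low[5]=5,low[6]=7,low[7]=1); scc=(scc[0]=2,scc[1]=3,scc[2]=1,scc[3]=1,scc[4]=1,scc[5]=0,scc[6]=4,scc[7]=1)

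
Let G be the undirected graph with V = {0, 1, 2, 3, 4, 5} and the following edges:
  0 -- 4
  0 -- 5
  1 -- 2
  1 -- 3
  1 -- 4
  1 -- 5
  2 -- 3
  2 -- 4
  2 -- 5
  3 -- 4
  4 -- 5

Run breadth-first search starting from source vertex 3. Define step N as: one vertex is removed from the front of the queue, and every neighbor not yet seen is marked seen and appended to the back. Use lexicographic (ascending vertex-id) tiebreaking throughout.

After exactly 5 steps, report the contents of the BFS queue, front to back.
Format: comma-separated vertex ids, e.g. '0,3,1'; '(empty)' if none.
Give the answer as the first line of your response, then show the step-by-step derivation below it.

0

step 1: dequeue 3; queue=[1,2,4]; order=3
step 2: dequeue 1; queue=[2,4,5]; order=3,1
step 3: dequeue 2; queue=[4,5]; order=3,1,2
step 4: dequeue 4; queue=[5,0]; order=3,1,2,4
step 5: dequeue 5; queue=[0]; order=3,1,2,4,5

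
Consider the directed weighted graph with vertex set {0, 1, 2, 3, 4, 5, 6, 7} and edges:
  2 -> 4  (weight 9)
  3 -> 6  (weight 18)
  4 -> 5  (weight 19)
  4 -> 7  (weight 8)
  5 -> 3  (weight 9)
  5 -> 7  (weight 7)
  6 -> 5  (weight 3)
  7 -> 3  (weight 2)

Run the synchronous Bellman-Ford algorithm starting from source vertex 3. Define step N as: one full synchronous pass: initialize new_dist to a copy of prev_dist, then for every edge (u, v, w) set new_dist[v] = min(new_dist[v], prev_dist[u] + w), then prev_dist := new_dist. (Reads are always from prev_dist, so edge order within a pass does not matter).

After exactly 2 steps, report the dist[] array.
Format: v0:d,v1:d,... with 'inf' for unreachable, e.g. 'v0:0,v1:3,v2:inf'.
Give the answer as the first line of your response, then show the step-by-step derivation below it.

v0:inf,v1:inf,v2:inf,v3:0,v4:inf,v5:21,v6:18,v7:inf

step 1: dist = v0:inf,v1:inf,v2:inf,v3:0,v4:inf,v5:inf,v6:18,v7:inf
step 2: dist = v0:inf,v1:inf,v2:inf,v3:0,v4:inf,v5:21,v6:18,v7:inf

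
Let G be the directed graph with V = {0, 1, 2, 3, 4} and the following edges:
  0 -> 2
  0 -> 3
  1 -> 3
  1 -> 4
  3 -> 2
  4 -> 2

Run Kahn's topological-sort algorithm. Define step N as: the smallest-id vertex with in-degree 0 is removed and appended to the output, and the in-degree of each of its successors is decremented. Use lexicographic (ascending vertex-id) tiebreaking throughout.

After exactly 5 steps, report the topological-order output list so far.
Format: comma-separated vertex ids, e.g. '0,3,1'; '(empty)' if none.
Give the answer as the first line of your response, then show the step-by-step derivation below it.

0,1,3,4,2

step 1: output 0; order=[0]; indeg=(0,0,2,1,1)
step 2: output 1; order=[0,1]; indeg=(0,0,2,0,0)
step 3: output 3; order=[0,1,3]; indeg=(0,0,1,0,0)
step 4: output 4; order=[0,1,3,4]; indeg=(0,0,0,0,0)
step 5: output 2; order=[0,1,3,4,2]; indeg=(0,0,0,0,0)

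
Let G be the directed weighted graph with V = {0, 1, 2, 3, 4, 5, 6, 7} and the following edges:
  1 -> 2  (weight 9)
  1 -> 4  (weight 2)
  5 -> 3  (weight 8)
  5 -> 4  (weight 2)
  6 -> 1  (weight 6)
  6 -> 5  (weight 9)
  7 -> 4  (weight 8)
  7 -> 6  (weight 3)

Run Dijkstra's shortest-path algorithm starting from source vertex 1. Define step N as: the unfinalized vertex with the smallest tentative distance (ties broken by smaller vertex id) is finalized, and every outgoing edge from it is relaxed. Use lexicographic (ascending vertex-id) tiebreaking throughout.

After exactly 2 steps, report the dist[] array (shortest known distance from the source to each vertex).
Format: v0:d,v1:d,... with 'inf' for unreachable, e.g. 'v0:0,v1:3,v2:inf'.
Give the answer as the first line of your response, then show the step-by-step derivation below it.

v0:inf,v1:0,v2:9,v3:inf,v4:2,v5:inf,v6:inf,v7:inf

step 1: dist = v0:inf,v1:0,v2:9,v3:inf,v4:2,v5:inf,v6:inf,v7:inf
step 2: dist = v0:inf,v1:0,v2:9,v3:inf,v4:2,v5:inf,v6:inf,v7:inf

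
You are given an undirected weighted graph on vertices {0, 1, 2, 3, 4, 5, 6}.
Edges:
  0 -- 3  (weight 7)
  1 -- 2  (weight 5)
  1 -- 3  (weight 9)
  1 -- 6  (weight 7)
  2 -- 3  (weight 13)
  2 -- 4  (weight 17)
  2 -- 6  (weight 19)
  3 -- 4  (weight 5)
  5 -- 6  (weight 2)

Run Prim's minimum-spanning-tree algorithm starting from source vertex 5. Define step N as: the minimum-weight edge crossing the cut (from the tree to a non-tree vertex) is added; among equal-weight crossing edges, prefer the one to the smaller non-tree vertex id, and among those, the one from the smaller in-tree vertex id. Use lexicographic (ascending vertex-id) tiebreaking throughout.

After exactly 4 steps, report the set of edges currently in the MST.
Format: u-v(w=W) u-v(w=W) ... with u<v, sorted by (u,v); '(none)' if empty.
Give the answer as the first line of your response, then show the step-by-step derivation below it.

1-2(w=5) 1-3(w=9) 1-6(w=7) 5-6(w=2)

step 1: add edge 5-6 (w=2); MST = {5-6(w=2)}
step 2: add edge 1-6 (w=7); MST = {1-6(w=7) 5-6(w=2)}
step 3: add edge 1-2 (w=5); MST = {1-2(w=5) 1-6(w=7) 5-6(w=2)}
step 4: add edge 1-3 (w=9); MST = {1-2(w=5) 1-3(w=9) 1-6(w=7) 5-6(w=2)}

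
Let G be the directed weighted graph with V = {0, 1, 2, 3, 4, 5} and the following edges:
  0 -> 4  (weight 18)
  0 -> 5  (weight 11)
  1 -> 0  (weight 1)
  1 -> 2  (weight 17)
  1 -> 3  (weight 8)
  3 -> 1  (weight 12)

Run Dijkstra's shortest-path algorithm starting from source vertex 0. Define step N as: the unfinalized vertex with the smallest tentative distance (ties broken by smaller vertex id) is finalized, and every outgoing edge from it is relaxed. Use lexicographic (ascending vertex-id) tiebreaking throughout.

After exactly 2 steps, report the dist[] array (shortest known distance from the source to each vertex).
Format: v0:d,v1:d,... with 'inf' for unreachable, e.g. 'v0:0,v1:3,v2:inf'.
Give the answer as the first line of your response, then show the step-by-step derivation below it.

v0:0,v1:inf,v2:inf,v3:inf,v4:18,v5:11

step 1: dist = v0:0,v1:inf,v2:inf,v3:inf,v4:18,v5:11
step 2: dist = v0:0,v1:inf,v2:inf,v3:inf,v4:18,v5:11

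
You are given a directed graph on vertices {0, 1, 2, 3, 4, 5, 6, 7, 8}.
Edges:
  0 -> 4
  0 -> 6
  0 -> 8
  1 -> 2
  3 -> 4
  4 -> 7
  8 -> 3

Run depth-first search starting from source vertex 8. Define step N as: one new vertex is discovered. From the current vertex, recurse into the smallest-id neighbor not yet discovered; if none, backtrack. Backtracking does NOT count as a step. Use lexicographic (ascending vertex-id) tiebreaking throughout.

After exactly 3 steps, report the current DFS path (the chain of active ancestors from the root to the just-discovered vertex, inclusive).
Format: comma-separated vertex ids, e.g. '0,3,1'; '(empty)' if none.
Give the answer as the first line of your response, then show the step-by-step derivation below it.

8,3,4

step 1: discover 8; path=8; order=8
step 2: discover 3; path=8>3; order=8,3
step 3: discover 4; path=8>3>4; order=8,3,4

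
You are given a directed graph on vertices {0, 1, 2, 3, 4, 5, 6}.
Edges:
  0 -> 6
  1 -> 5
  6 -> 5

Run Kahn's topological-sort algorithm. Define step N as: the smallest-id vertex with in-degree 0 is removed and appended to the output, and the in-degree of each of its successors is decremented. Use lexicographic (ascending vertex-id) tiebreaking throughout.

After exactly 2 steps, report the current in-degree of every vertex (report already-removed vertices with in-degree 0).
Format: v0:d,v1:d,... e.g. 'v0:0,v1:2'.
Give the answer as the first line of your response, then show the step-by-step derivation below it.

v0:0,v1:0,v2:0,v3:0,v4:0,v5:1,v6:0

step 1: output 0; order=[0]; indeg=(0,0,0,0,0,2,0)
step 2: output 1; order=[0,1]; indeg=(0,0,0,0,0,1,0)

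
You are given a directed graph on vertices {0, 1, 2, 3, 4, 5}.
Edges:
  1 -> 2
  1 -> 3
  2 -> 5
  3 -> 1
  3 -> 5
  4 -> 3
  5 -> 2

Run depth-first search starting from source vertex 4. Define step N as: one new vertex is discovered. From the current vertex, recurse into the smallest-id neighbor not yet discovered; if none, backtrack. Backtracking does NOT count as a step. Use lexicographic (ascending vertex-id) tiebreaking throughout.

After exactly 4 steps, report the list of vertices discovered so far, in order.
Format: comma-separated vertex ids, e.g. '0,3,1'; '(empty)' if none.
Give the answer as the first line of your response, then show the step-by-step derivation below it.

4,3,1,2

step 1: discover 4; path=4; order=4
step 2: discover 3; path=4>3; order=4,3
step 3: discover 1; path=4>3>1; order=4,3,1
step 4: discover 2; path=4>3>1>2; order=4,3,1,2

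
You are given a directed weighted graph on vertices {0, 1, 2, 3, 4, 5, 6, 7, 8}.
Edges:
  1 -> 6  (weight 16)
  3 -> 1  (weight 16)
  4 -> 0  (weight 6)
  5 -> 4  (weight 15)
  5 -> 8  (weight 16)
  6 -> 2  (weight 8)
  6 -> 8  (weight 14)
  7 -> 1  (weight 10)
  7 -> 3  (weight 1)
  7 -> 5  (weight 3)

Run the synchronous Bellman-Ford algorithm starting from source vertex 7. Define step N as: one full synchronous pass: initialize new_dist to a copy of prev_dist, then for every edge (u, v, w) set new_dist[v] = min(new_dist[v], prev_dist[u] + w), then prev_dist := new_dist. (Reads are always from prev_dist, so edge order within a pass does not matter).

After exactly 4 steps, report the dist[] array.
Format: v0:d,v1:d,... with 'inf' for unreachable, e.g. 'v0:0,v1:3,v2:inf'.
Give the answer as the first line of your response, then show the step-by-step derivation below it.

v0:24,v1:10,v2:34,v3:1,v4:18,v5:3,v6:26,v7:0,v8:19

step 1: dist = v0:inf,v1:10,v2:inf,v3:1,v4:inf,v5:3,v6:inf,v7:0,v8:inf
step 2: dist = v0:inf,v1:10,v2:inf,v3:1,v4:18,v5:3,v6:26,v7:0,v8:19
step 3: dist = v0:24,v1:10,v2:34,v3:1,v4:18,v5:3,v6:26,v7:0,v8:19
step 4: dist = v0:24,v1:10,v2:34,v3:1,v4:18,v5:3,v6:26,v7:0,v8:19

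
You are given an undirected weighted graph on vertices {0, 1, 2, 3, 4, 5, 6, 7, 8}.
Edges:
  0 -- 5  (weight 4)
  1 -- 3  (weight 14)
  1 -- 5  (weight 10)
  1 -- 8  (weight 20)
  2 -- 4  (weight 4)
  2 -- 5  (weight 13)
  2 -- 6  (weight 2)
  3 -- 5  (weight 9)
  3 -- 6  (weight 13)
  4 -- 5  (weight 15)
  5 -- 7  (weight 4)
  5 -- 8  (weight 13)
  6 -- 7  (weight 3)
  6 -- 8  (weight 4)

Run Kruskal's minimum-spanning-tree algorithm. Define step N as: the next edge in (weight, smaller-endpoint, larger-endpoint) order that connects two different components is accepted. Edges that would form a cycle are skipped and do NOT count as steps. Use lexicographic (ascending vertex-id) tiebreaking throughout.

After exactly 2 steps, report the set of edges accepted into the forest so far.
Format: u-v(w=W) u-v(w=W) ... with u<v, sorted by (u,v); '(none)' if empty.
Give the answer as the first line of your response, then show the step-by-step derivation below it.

2-6(w=2) 6-7(w=3)

step 1: add edge 2-6 (w=2); MST = {2-6(w=2)}
step 2: add edge 6-7 (w=3); MST = {2-6(w=2) 6-7(w=3)}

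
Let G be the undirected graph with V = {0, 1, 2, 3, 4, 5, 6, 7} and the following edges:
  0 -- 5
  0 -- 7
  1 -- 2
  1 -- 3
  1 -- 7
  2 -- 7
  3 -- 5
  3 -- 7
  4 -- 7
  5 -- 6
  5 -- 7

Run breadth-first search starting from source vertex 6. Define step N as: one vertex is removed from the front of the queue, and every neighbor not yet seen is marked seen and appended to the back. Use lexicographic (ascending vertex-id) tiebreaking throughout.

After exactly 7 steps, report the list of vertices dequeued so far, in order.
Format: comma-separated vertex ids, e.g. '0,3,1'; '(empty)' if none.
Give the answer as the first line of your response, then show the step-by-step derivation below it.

6,5,0,3,7,1,2

step 1: dequeue 6; queue=[5]; order=6
step 2: dequeue 5; queue=[0,3,7]; order=6,5
step 3: dequeue 0; queue=[3,7]; order=6,5,0
step 4: dequeue 3; queue=[7,1]; order=6,5,0,3
step 5: dequeue 7; queue=[1,2,4]; order=6,5,0,3,7
step 6: dequeue 1; queue=[2,4]; order=6,5,0,3,7,1
step 7: dequeue 2; queue=[4]; order=6,5,0,3,7,1,2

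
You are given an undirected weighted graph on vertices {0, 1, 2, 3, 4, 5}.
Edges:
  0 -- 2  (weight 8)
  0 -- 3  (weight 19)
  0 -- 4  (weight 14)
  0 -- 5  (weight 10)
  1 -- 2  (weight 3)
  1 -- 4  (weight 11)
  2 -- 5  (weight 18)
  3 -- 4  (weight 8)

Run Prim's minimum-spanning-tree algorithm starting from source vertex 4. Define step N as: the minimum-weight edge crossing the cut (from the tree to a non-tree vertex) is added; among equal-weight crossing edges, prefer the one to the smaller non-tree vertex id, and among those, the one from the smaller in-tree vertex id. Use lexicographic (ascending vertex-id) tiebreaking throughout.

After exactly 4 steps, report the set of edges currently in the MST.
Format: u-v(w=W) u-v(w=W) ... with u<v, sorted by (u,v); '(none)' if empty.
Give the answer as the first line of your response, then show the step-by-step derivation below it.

0-2(w=8) 1-2(w=3) 1-4(w=11) 3-4(w=8)

step 1: add edge 3-4 (w=8); MST = {3-4(w=8)}
step 2: add edge 1-4 (w=11); MST = {1-4(w=11) 3-4(w=8)}
step 3: add edge 1-2 (w=3); MST = {1-2(w=3) 1-4(w=11) 3-4(w=8)}
step 4: add edge 0-2 (w=8); MST = {0-2(w=8) 1-2(w=3) 1-4(w=11) 3-4(w=8)}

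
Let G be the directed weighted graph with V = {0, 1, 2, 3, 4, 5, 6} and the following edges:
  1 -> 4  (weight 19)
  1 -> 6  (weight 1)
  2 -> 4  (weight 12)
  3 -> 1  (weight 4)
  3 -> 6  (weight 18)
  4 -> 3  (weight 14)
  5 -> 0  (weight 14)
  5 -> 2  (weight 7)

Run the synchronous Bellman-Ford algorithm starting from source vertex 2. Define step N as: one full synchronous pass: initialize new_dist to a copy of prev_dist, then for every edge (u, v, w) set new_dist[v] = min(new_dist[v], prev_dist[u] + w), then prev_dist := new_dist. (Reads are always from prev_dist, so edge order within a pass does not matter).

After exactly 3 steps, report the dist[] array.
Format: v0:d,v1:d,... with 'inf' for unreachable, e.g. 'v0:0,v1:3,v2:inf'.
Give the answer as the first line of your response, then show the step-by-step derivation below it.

v0:inf,v1:30,v2:0,v3:26,v4:12,v5:inf,v6:44

step 1: dist = v0:inf,v1:inf,v2:0,v3:inf,v4:12,v5:inf,v6:inf
step 2: dist = v0:inf,v1:inf,v2:0,v3:26,v4:12,v5:inf,v6:inf
step 3: dist = v0:inf,v1:30,v2:0,v3:26,v4:12,v5:inf,v6:44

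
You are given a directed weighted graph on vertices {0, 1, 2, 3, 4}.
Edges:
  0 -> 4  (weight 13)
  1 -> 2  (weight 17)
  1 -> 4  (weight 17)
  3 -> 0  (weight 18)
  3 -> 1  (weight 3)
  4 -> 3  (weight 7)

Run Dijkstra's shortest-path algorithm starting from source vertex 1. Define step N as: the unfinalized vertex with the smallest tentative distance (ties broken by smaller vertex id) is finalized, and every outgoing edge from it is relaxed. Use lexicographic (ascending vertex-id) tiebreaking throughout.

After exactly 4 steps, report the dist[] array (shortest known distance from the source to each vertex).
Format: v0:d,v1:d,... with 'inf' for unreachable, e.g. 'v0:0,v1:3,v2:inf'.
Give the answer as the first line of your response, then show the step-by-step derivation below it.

v0:42,v1:0,v2:17,v3:24,v4:17

step 1: dist = v0:inf,v1:0,v2:17,v3:inf,v4:17
step 2: dist = v0:inf,v1:0,v2:17,v3:inf,v4:17
step 3: dist = v0:inf,v1:0,v2:17,v3:24,v4:17
step 4: dist = v0:42,v1:0,v2:17,v3:24,v4:17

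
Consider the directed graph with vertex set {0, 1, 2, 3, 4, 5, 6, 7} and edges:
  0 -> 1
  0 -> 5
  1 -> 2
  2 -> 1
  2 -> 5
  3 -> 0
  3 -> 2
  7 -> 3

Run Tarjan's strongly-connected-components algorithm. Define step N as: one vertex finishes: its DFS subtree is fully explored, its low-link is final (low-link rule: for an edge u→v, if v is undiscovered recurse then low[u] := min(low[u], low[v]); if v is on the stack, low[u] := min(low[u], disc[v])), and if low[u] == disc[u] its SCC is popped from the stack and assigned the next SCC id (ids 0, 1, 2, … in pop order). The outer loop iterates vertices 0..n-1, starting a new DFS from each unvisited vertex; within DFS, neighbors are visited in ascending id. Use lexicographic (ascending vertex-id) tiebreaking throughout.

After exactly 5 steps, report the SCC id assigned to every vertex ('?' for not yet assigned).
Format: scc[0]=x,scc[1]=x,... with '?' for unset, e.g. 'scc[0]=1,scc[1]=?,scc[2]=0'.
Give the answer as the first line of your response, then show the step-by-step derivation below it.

scc[0]=2,scc[1]=1,scc[2]=1,scc[3]=3,scc[4]=?,scc[5]=0,scc[6]=?,scc[7]=?

step 1: low=(low[0]=0,low[1]=1,low[2]=1,low[3]=?,low[4]=?,low[5]=3,low[6]=?,low[7]=?); scc=(scc[0]=?,scc[1]=?,scc[2]=?,scc[3]=?,scc[4]=?,scc[5]=0,scc[6]=?,scc[7]=?)
step 2: low=(low[0]=0,low[1]=1,low[2]=1,low[3]=?,low[4]=?,low[5]=3,low[6]=?,low[7]=?); scc=(scc[0]=?,scc[1]=?,scc[2]=?,scc[3]=?,scc[4]=?,scc[5]=0,scc[6]=?,scc[7]=?)
step 3: low=(low[0]=0,low[1]=1,low[2]=1,low[3]=?,low[4]=?,low[5]=3,low[6]=?,low[7]=?); scc=(scc[0]=?,scc[1]=1,scc[2]=1,scc[3]=?,scc[4]=?,scc[5]=0,scc[6]=?,scc[7]=?)
step 4: low=(low[0]=0,low[1]=1,low[2]=1,low[3]=?,low[4]=?,low[5]=3,low[6]=?,low[7]=?); scc=(scc[0]=2,scc[1]=1,scc[2]=1,scc[3]=?,scc[4]=?,scc[5]=0,scc[6]=?,scc[7]=?)
step 5: low=(low[0]=0,low[1]=1,low[2]=1,low[3]=4,low[4]=?,low[5]=3,low[6]=?,low[7]=?); scc=(scc[0]=2,scc[1]=1,scc[2]=1,scc[3]=3,scc[4]=?,scc[5]=0,scc[6]=?,scc[7]=?)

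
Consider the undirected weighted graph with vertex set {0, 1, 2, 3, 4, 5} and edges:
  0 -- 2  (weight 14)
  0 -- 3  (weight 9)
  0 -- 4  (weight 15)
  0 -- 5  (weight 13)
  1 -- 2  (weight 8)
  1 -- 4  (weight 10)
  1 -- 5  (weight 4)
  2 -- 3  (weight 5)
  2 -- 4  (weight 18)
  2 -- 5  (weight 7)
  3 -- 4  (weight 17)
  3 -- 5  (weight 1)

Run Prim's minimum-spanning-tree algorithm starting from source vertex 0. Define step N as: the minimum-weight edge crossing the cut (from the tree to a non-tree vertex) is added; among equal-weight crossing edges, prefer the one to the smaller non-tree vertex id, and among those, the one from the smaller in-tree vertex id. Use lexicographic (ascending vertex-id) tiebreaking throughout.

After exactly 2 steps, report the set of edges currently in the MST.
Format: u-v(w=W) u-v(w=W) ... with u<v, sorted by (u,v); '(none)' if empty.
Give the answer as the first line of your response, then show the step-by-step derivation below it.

0-3(w=9) 3-5(w=1)

step 1: add edge 0-3 (w=9); MST = {0-3(w=9)}
step 2: add edge 3-5 (w=1); MST = {0-3(w=9) 3-5(w=1)}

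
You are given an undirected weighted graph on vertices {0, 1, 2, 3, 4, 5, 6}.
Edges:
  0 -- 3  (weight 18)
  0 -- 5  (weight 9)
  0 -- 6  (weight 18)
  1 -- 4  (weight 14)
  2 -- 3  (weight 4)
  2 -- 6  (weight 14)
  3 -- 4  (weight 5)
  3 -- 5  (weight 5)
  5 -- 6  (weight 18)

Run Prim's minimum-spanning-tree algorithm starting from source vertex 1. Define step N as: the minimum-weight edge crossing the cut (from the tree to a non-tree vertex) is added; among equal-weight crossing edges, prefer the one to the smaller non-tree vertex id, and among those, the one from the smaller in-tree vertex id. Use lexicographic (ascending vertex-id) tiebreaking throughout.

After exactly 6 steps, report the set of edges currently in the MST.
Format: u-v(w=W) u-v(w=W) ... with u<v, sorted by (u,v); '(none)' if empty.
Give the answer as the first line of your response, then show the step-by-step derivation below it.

0-5(w=9) 1-4(w=14) 2-3(w=4) 2-6(w=14) 3-4(w=5) 3-5(w=5)

step 1: add edge 1-4 (w=14); MST = {1-4(w=14)}
step 2: add edge 3-4 (w=5); MST = {1-4(w=14) 3-4(w=5)}
step 3: add edge 2-3 (w=4); MST = {1-4(w=14) 2-3(w=4) 3-4(w=5)}
step 4: add edge 3-5 (w=5); MST = {1-4(w=14) 2-3(w=4) 3-4(w=5) 3-5(w=5)}
step 5: add edge 0-5 (w=9); MST = {0-5(w=9) 1-4(w=14) 2-3(w=4) 3-4(w=5) 3-5(w=5)}
step 6: add edge 2-6 (w=14); MST = {0-5(w=9) 1-4(w=14) 2-3(w=4) 2-6(w=14) 3-4(w=5) 3-5(w=5)}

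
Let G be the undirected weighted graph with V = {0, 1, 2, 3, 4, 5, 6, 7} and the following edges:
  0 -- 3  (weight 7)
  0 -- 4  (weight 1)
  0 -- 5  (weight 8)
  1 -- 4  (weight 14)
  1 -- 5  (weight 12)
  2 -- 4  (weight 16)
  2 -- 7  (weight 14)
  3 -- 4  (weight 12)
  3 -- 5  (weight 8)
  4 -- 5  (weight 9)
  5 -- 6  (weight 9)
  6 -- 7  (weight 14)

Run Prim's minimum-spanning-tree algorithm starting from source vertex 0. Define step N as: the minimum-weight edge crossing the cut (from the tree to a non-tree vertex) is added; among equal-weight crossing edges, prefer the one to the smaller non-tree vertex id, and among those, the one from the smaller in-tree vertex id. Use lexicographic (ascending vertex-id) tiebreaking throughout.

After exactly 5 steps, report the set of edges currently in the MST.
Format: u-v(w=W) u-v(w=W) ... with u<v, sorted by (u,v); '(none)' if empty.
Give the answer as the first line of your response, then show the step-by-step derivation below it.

0-3(w=7) 0-4(w=1) 0-5(w=8) 1-5(w=12) 5-6(w=9)

step 1: add edge 0-4 (w=1); MST = {0-4(w=1)}
step 2: add edge 0-3 (w=7); MST = {0-3(w=7) 0-4(w=1)}
step 3: add edge 0-5 (w=8); MST = {0-3(w=7) 0-4(w=1) 0-5(w=8)}
step 4: add edge 5-6 (w=9); MST = {0-3(w=7) 0-4(w=1) 0-5(w=8) 5-6(w=9)}
step 5: add edge 1-5 (w=12); MST = {0-3(w=7) 0-4(w=1) 0-5(w=8) 1-5(w=12) 5-6(w=9)}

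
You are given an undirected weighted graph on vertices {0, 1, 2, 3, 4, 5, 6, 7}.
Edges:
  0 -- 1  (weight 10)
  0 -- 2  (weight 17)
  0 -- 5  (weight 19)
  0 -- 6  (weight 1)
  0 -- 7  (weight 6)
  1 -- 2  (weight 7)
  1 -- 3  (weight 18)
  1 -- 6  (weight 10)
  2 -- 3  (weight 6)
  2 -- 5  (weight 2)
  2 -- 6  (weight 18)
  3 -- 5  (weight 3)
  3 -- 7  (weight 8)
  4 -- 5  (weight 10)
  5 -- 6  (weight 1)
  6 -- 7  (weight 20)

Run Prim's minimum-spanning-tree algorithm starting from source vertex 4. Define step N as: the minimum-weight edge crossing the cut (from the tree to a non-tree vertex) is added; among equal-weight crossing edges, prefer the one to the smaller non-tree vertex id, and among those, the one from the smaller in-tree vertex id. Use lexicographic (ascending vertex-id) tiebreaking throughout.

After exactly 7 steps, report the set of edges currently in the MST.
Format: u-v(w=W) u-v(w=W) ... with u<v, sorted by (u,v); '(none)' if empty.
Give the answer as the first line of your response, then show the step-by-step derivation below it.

0-6(w=1) 0-7(w=6) 1-2(w=7) 2-5(w=2) 3-5(w=3) 4-5(w=10) 5-6(w=1)

step 1: add edge 4-5 (w=10); MST = {4-5(w=10)}
step 2: add edge 5-6 (w=1); MST = {4-5(w=10) 5-6(w=1)}
step 3: add edge 0-6 (w=1); MST = {0-6(w=1) 4-5(w=10) 5-6(w=1)}
step 4: add edge 2-5 (w=2); MST = {0-6(w=1) 2-5(w=2) 4-5(w=10) 5-6(w=1)}
step 5: add edge 3-5 (w=3); MST = {0-6(w=1) 2-5(w=2) 3-5(w=3) 4-5(w=10) 5-6(w=1)}
step 6: add edge 0-7 (w=6); MST = {0-6(w=1) 0-7(w=6) 2-5(w=2) 3-5(w=3) 4-5(w=10) 5-6(w=1)}
step 7: add edge 1-2 (w=7); MST = {0-6(w=1) 0-7(w=6) 1-2(w=7) 2-5(w=2) 3-5(w=3) 4-5(w=10) 5-6(w=1)}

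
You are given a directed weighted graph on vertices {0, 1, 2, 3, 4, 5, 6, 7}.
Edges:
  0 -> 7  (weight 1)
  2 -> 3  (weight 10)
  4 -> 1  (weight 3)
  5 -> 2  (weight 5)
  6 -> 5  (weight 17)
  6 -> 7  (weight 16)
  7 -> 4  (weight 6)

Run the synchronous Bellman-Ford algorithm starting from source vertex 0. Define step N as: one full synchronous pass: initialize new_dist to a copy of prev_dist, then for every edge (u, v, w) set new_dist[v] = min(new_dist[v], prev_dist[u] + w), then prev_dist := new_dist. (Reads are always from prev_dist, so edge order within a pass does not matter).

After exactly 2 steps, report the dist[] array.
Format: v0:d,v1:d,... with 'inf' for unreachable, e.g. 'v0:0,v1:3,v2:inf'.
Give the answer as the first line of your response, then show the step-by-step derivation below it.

v0:0,v1:inf,v2:inf,v3:inf,v4:7,v5:inf,v6:inf,v7:1

step 1: dist = v0:0,v1:inf,v2:inf,v3:inf,v4:inf,v5:inf,v6:inf,v7:1
step 2: dist = v0:0,v1:inf,v2:inf,v3:inf,v4:7,v5:inf,v6:inf,v7:1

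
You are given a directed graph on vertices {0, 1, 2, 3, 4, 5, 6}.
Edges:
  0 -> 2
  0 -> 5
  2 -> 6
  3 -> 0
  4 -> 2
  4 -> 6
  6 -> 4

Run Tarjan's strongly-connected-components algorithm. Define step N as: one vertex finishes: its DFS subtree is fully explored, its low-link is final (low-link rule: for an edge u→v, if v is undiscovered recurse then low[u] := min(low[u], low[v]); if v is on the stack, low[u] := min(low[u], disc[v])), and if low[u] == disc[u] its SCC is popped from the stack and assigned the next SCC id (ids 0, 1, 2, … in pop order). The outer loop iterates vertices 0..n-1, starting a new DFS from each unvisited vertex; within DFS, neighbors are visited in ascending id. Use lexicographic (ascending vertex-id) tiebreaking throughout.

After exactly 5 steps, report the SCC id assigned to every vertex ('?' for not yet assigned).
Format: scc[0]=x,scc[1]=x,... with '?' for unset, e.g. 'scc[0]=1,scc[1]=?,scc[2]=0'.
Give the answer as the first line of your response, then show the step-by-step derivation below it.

scc[0]=2,scc[1]=?,scc[2]=0,scc[3]=?,scc[4]=0,scc[5]=1,scc[6]=0

step 1: low=(low[0]=0,low[1]=?,low[2]=1,low[3]=?,low[4]=1,low[5]=?,low[6]=2); scc=(scc[0]=?,scc[1]=?,scc[2]=?,scc[3]=?,scc[4]=?,scc[5]=?,scc[6]=?)
step 2: low=(low[0]=0,low[1]=?,low[2]=1,low[3]=?,low[4]=1,low[5]=?,low[6]=1); scc=(scc[0]=?,scc[1]=?,scc[2]=?,scc[3]=?,scc[4]=?,scc[5]=?,scc[6]=?)
step 3: low=(low[0]=0,low[1]=?,low[2]=1,low[3]=?,low[4]=1,low[5]=?,low[6]=1); scc=(scc[0]=?,scc[1]=?,scc[2]=0,scc[3]=?,scc[4]=0,scc[5]=?,scc[6]=0)
step 4: low=(low[0]=0,low[1]=?,low[2]=1,low[3]=?,low[4]=1,low[5]=4,low[6]=1); scc=(scc[0]=?,scc[1]=?,scc[2]=0,scc[3]=?,scc[4]=0,scc[5]=1,scc[6]=0)
step 5: low=(low[0]=0,low[1]=?,low[2]=1,low[3]=?,low[4]=1,low[5]=4,low[6]=1); scc=(scc[0]=2,scc[1]=?,scc[2]=0,scc[3]=?,scc[4]=0,scc[5]=1,scc[6]=0)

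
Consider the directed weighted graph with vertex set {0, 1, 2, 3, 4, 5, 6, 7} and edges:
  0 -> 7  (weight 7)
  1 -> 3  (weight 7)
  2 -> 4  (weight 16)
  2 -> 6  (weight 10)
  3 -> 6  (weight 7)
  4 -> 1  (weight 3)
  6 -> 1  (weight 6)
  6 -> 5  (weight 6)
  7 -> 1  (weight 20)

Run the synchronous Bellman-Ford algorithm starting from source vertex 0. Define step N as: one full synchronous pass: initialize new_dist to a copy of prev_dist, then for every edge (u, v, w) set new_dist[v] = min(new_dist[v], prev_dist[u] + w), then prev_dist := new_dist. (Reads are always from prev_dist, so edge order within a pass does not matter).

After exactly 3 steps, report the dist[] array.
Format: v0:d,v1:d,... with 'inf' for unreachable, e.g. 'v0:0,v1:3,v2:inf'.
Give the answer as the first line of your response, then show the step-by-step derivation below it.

v0:0,v1:27,v2:inf,v3:34,v4:inf,v5:inf,v6:inf,v7:7

step 1: dist = v0:0,v1:inf,v2:inf,v3:inf,v4:inf,v5:inf,v6:inf,v7:7
step 2: dist = v0:0,v1:27,v2:inf,v3:inf,v4:inf,v5:inf,v6:inf,v7:7
step 3: dist = v0:0,v1:27,v2:inf,v3:34,v4:inf,v5:inf,v6:inf,v7:7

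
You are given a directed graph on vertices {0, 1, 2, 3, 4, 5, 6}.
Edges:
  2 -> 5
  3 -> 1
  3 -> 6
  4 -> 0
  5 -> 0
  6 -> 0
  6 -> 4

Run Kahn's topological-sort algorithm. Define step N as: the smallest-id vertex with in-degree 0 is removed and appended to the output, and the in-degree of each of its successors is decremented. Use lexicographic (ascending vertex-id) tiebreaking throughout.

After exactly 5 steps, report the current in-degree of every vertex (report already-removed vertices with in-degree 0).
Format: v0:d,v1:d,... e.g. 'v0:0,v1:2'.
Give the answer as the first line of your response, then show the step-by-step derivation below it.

v0:1,v1:0,v2:0,v3:0,v4:0,v5:0,v6:0

step 1: output 2; order=[2]; indeg=(3,1,0,0,1,0,1)
step 2: output 3; order=[2,3]; indeg=(3,0,0,0,1,0,0)
step 3: output 1; order=[2,3,1]; indeg=(3,0,0,0,1,0,0)
step 4: output 5; order=[2,3,1,5]; indeg=(2,0,0,0,1,0,0)
step 5: output 6; order=[2,3,1,5,6]; indeg=(1,0,0,0,0,0,0)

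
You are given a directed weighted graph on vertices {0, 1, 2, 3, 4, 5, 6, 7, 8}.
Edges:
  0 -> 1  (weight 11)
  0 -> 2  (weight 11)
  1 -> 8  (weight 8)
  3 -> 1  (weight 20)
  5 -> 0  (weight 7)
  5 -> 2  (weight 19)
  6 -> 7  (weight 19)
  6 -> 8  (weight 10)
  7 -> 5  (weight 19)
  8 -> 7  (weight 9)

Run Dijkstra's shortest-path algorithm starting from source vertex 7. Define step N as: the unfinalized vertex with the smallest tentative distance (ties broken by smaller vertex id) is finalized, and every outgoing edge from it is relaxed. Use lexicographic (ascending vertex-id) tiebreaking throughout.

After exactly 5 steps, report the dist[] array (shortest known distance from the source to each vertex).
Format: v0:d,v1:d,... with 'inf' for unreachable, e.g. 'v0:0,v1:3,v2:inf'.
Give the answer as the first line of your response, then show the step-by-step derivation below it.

v0:26,v1:37,v2:37,v3:inf,v4:inf,v5:19,v6:inf,v7:0,v8:45

step 1: dist = v0:inf,v1:inf,v2:inf,v3:inf,v4:inf,v5:19,v6:inf,v7:0,v8:inf
step 2: dist = v0:26,v1:inf,v2:38,v3:inf,v4:inf,v5:19,v6:inf,v7:0,v8:inf
step 3: dist = v0:26,v1:37,v2:37,v3:inf,v4:inf,v5:19,v6:inf,v7:0,v8:inf
step 4: dist = v0:26,v1:37,v2:37,v3:inf,v4:inf,v5:19,v6:inf,v7:0,v8:45
step 5: dist = v0:26,v1:37,v2:37,v3:inf,v4:inf,v5:19,v6:inf,v7:0,v8:45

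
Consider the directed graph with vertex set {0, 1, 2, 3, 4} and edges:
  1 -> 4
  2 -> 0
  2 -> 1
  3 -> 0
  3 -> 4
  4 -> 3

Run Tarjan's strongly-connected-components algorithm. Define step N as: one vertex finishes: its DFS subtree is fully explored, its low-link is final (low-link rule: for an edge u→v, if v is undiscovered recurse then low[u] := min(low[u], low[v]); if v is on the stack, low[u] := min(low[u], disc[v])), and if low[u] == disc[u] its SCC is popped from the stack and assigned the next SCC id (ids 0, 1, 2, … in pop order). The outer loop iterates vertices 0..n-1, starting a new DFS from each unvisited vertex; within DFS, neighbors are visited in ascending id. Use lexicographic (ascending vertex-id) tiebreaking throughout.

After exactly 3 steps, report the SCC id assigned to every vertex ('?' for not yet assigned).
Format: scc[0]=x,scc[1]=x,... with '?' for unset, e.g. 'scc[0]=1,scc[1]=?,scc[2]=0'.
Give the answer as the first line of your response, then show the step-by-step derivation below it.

scc[0]=0,scc[1]=?,scc[2]=?,scc[3]=1,scc[4]=1

step 1: low=(low[0]=0,low[1]=?,low[2]=?,low[3]=?,low[4]=?); scc=(scc[0]=0,scc[1]=?,scc[2]=?,scc[3]=?,scc[4]=?)
step 2: low=(low[0]=0,low[1]=1,low[2]=?,low[3]=2,low[4]=2); scc=(scc[0]=0,scc[1]=?,scc[2]=?,scc[3]=?,scc[4]=?)
step 3: low=(low[0]=0,low[1]=1,low[2]=?,low[3]=2,low[4]=2); scc=(scc[0]=0,scc[1]=?,scc[2]=?,scc[3]=1,scc[4]=1)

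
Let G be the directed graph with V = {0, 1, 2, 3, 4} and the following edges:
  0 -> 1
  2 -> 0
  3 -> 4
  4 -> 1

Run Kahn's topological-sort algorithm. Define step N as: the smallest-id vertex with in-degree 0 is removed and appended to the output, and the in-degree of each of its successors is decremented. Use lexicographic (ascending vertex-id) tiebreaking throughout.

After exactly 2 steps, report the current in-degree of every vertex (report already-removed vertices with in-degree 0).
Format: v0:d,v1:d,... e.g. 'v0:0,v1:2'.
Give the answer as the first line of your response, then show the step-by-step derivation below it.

v0:0,v1:1,v2:0,v3:0,v4:1

step 1: output 2; order=[2]; indeg=(0,2,0,0,1)
step 2: output 0; order=[2,0]; indeg=(0,1,0,0,1)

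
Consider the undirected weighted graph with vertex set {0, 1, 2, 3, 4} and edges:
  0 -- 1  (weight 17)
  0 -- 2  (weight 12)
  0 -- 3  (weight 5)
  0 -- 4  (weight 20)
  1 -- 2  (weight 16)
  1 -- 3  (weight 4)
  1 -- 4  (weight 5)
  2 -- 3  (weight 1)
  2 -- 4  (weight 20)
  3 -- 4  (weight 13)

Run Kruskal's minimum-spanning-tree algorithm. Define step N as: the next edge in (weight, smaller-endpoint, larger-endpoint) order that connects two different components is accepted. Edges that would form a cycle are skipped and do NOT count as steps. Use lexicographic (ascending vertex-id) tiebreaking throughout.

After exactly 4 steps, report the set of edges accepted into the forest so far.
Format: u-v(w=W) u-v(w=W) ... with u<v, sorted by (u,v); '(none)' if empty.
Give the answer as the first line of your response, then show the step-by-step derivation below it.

0-3(w=5) 1-3(w=4) 1-4(w=5) 2-3(w=1)

step 1: add edge 2-3 (w=1); MST = {2-3(w=1)}
step 2: add edge 1-3 (w=4); MST = {1-3(w=4) 2-3(w=1)}
step 3: add edge 0-3 (w=5); MST = {0-3(w=5) 1-3(w=4) 2-3(w=1)}
step 4: add edge 1-4 (w=5); MST = {0-3(w=5) 1-3(w=4) 1-4(w=5) 2-3(w=1)}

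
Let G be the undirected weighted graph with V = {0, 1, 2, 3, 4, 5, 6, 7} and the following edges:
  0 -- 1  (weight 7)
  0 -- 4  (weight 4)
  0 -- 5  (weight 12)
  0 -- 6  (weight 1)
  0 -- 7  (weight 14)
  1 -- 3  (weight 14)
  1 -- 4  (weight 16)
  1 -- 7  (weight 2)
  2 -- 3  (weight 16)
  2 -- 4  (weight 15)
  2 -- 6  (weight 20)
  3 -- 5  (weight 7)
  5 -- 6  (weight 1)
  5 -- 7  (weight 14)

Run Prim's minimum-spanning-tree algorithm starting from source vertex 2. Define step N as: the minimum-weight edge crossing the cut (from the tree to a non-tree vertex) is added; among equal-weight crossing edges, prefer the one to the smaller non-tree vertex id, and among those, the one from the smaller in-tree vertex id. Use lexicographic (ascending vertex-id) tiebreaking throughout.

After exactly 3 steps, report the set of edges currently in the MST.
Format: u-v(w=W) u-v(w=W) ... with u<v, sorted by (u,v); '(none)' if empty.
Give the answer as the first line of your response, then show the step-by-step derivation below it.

0-4(w=4) 0-6(w=1) 2-4(w=15)

step 1: add edge 2-4 (w=15); MST = {2-4(w=15)}
step 2: add edge 0-4 (w=4); MST = {0-4(w=4) 2-4(w=15)}
step 3: add edge 0-6 (w=1); MST = {0-4(w=4) 0-6(w=1) 2-4(w=15)}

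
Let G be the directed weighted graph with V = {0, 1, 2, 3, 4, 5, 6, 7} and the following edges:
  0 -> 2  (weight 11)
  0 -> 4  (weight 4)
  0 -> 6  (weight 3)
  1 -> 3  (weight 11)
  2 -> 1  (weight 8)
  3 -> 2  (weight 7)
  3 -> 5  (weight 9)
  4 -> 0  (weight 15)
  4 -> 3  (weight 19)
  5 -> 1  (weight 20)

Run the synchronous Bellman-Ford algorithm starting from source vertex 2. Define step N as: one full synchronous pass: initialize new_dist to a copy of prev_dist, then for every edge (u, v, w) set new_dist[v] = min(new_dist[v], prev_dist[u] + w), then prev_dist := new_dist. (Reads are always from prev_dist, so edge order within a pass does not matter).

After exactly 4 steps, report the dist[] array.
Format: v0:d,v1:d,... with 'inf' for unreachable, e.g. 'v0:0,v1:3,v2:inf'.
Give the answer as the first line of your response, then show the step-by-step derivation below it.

v0:inf,v1:8,v2:0,v3:19,v4:inf,v5:28,v6:inf,v7:inf

step 1: dist = v0:inf,v1:8,v2:0,v3:inf,v4:inf,v5:inf,v6:inf,v7:inf
step 2: dist = v0:inf,v1:8,v2:0,v3:19,v4:inf,v5:inf,v6:inf,v7:inf
step 3: dist = v0:inf,v1:8,v2:0,v3:19,v4:inf,v5:28,v6:inf,v7:inf
step 4: dist = v0:inf,v1:8,v2:0,v3:19,v4:inf,v5:28,v6:inf,v7:inf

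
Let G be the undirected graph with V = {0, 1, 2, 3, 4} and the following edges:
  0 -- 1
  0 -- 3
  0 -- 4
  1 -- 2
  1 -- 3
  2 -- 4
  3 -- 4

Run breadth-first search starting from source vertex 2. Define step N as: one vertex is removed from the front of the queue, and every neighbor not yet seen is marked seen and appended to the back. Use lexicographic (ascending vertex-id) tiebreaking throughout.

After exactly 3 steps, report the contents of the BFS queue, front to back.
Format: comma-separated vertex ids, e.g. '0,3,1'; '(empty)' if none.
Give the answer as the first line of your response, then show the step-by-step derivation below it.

0,3

step 1: dequeue 2; queue=[1,4]; order=2
step 2: dequeue 1; queue=[4,0,3]; order=2,1
step 3: dequeue 4; queue=[0,3]; order=2,1,4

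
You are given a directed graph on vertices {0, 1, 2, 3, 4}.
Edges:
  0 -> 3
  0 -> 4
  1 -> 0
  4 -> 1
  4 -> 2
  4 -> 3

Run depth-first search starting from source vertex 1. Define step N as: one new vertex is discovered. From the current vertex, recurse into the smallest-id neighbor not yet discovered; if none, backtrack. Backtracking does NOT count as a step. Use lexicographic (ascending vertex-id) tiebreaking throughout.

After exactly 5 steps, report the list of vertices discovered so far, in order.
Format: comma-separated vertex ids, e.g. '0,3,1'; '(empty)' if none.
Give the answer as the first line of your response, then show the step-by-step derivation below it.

1,0,3,4,2

step 1: discover 1; path=1; order=1
step 2: discover 0; path=1>0; order=1,0
step 3: discover 3; path=1>0>3; order=1,0,3
step 4: discover 4; path=1>0>4; order=1,0,3,4
step 5: discover 2; path=1>0>4>2; order=1,0,3,4,2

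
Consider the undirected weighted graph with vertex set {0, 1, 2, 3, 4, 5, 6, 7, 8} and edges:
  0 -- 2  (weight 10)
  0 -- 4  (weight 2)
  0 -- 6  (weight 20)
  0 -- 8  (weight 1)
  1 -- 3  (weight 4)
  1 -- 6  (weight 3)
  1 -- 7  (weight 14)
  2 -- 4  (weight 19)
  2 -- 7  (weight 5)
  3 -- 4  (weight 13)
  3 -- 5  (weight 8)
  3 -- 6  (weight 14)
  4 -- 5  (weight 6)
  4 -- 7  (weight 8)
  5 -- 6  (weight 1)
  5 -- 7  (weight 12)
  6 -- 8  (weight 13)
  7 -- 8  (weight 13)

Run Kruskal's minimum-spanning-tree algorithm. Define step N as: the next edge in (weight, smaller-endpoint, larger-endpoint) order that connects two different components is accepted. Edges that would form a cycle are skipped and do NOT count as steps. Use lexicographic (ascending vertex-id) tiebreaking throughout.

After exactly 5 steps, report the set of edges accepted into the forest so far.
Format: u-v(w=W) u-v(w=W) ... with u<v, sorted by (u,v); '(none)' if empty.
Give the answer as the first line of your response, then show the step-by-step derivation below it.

0-4(w=2) 0-8(w=1) 1-3(w=4) 1-6(w=3) 5-6(w=1)

step 1: add edge 0-8 (w=1); MST = {0-8(w=1)}
step 2: add edge 5-6 (w=1); MST = {0-8(w=1) 5-6(w=1)}
step 3: add edge 0-4 (w=2); MST = {0-4(w=2) 0-8(w=1) 5-6(w=1)}
step 4: add edge 1-6 (w=3); MST = {0-4(w=2) 0-8(w=1) 1-6(w=3) 5-6(w=1)}
step 5: add edge 1-3 (w=4); MST = {0-4(w=2) 0-8(w=1) 1-3(w=4) 1-6(w=3) 5-6(w=1)}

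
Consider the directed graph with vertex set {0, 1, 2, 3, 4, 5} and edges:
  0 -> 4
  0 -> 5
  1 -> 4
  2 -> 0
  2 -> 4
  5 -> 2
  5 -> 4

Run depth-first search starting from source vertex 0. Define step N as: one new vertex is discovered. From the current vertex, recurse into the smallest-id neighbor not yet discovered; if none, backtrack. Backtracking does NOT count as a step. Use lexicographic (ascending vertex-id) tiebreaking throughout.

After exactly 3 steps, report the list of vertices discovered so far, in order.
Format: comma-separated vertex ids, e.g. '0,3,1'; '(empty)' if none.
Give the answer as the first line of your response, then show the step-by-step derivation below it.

0,4,5

step 1: discover 0; path=0; order=0
step 2: discover 4; path=0>4; order=0,4
step 3: discover 5; path=0>5; order=0,4,5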